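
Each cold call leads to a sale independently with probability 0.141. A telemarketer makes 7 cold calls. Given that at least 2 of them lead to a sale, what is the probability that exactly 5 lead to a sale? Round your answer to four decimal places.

0.0033

X ~ Binomial(7, 0.141). Want P(X=5 | X≥2) = P(X=5) / P(X≥2).
P(X=5) = C(7,5)·0.141^5·0.859^2 = 0.000864
P(X≥2) = 1 − 0.345106 − 0.396530 = 0.258364
Ratio = 0.000864 / 0.258364 = 0.003342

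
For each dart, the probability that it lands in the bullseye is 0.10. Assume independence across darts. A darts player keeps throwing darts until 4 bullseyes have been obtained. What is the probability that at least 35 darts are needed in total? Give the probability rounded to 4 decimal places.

0.5538

Needing more than 34 darts ⇔ fewer than 4 successes in the first 34. With X ~ Binomial(34, 0.10), P(Y > 34) = P(X ≤ 3).
  k=0: C(34,0)·0.10^0·0.90^34 = 0.027813
  k=1: C(34,1)·0.10^1·0.90^33 = 0.105071
  k=2: C(34,2)·0.10^2·0.90^32 = 0.192630
  k=3: C(34,3)·0.10^3·0.90^31 = 0.228302
P(X ≤ 3) = 0.553815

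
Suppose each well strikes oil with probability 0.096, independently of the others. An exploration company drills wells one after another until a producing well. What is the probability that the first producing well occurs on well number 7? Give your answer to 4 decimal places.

0.0524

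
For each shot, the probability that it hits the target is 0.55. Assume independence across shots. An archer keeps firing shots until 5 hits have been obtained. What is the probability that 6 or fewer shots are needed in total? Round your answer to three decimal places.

Finishing within 6 shots ⇔ at least 5 successes in the first 6. With X ~ Binomial(6, 0.55), P(Y ≤ 6) = 1 − P(X ≤ 4).
  k=0: C(6,0)·0.55^0·0.45^6 = 0.00830
  k=1: C(6,1)·0.55^1·0.45^5 = 0.06089
  k=2: C(6,2)·0.55^2·0.45^4 = 0.18607
  k=3: C(6,3)·0.55^3·0.45^3 = 0.30322
  k=4: C(6,4)·0.55^4·0.45^2 = 0.27795
1 − 0.83643 = 0.16357

0.164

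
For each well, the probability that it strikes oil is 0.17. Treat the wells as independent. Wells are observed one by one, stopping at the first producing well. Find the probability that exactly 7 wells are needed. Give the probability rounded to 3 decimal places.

0.056

Geometric (trials to first success), p = 0.17.
P(Y = 7) = (1−p)^6 · p = 0.32694 · 0.17 = 0.05558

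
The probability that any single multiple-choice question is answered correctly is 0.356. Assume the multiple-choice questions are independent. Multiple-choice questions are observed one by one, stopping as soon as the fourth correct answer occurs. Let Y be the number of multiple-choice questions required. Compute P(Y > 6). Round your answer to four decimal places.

Needing more than 6 multiple-choice questions ⇔ fewer than 4 successes in the first 6. With X ~ Binomial(6, 0.356), P(Y > 6) = P(X ≤ 3).
  k=0: C(6,0)·0.356^0·0.644^6 = 0.071337
  k=1: C(6,1)·0.356^1·0.644^5 = 0.236609
  k=2: C(6,2)·0.356^2·0.644^4 = 0.326990
  k=3: C(6,3)·0.356^3·0.644^3 = 0.241011
P(X ≤ 3) = 0.875947

0.8759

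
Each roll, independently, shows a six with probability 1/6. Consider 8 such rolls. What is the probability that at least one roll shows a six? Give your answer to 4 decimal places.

0.7674

P(at least one) = 1 − P(none) = 1 − (1 − 0.166667)^8
= 1 − 0.232568 = 0.767432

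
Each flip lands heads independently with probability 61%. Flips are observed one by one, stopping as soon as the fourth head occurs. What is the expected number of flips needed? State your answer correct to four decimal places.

Y = total flips until the fourth success; negative binomial with r=4, p=0.61.
E[Y] = r / p = 4 / 0.61 = 6.557377

6.5574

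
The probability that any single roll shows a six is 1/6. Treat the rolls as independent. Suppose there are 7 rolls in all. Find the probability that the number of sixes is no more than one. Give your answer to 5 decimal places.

0.66980

X ~ Binomial(7, 0.166667); P(X ≤ 1) = Σ C(7,k) p^k (1−p)^(7−k) over k:
  k=0: C(7,0)·0.166667^0·0.833333^7 = 0.2790816
  k=1: C(7,1)·0.166667^1·0.833333^6 = 0.3907143
Total = 0.6697960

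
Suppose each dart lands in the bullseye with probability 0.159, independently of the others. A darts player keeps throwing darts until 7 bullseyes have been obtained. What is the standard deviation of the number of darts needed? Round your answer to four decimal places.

15.2598

Y = total darts until the seventh success; negative binomial with r=7, p=0.159.
SD(Y) = √[r(1−p)/p²] = √(232.862624) = 15.259837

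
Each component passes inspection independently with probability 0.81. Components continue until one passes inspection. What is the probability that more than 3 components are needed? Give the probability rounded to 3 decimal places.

0.007

Y = number of components to the first success; geometric, p = 0.81.
P(Y > 3) = P(first 3 all fail) = (1−p)^3 = 0.00686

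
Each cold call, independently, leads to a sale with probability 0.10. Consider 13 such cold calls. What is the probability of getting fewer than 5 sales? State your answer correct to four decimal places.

X ~ Binomial(13, 0.10); P(X ≤ 4) = Σ C(13,k) p^k (1−p)^(13−k) over k:
  k=0: C(13,0)·0.10^0·0.90^13 = 0.254187
  k=1: C(13,1)·0.10^1·0.90^12 = 0.367158
  k=2: C(13,2)·0.10^2·0.90^11 = 0.244772
  k=3: C(13,3)·0.10^3·0.90^10 = 0.099722
  k=4: C(13,4)·0.10^4·0.90^9 = 0.027701
Total = 0.993540

0.9935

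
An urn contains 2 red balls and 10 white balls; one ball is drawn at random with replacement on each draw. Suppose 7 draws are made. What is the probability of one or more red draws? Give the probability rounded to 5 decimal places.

P(at least one) = 1 − P(none) = 1 − (1 − 0.166667)^7
= 1 − 0.2790816 = 0.7209184

0.72092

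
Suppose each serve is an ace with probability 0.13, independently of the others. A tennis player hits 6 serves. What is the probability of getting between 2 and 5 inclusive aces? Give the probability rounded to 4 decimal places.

0.1776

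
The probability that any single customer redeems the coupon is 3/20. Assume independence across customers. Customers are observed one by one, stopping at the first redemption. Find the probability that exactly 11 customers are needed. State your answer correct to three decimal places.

0.030

Geometric (trials to first success), p = 0.15.
P(Y = 11) = (1−p)^10 · p = 0.19687 · 0.15 = 0.02953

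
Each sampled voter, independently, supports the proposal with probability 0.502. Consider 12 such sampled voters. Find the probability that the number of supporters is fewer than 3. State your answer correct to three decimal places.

0.019

X ~ Binomial(12, 0.502); P(X ≤ 2) = Σ C(12,k) p^k (1−p)^(12−k) over k:
  k=0: C(12,0)·0.502^0·0.498^12 = 0.00023
  k=1: C(12,1)·0.502^1·0.498^11 = 0.00281
  k=2: C(12,2)·0.502^2·0.498^10 = 0.01560
Total = 0.01865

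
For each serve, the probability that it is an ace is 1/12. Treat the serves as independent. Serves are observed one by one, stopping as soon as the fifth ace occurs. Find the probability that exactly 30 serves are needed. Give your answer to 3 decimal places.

Y = trial on which the fifth success occurs; negative binomial, r=5, p=0.083333.
P(Y=30) = C(29,4) · p^5 · (1−p)^25
= 23751 · 4.0188e-06 · 0.11358 = 0.01084

0.011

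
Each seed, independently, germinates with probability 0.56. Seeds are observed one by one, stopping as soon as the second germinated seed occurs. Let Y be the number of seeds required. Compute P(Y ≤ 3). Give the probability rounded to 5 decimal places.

Finishing within 3 seeds ⇔ at least 2 successes in the first 3. With X ~ Binomial(3, 0.56), P(Y ≤ 3) = 1 − P(X ≤ 1).
  k=0: C(3,0)·0.56^0·0.44^3 = 0.0851840
  k=1: C(3,1)·0.56^1·0.44^2 = 0.3252480
1 − 0.4104320 = 0.5895680

0.58957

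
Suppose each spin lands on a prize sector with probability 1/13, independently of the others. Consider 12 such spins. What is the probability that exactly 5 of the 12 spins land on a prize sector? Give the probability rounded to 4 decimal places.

X ~ Binomial(n=12, p=0.076923).
P(X=5) = C(12,5) · p^5 · (1−p)^7
= 792 · 2.6933e-06 · 0.57104 = 0.001218

0.0012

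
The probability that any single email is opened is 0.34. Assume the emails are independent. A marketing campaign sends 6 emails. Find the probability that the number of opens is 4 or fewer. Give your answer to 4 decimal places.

0.9805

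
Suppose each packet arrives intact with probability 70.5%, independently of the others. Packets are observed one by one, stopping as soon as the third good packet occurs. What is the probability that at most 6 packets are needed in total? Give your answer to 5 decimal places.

Finishing within 6 packets ⇔ at least 3 successes in the first 6. With X ~ Binomial(6, 0.705), P(Y ≤ 6) = 1 − P(X ≤ 2).
  k=0: C(6,0)·0.705^0·0.295^6 = 0.0006591
  k=1: C(6,1)·0.705^1·0.295^5 = 0.0094504
  k=2: C(6,2)·0.705^2·0.295^4 = 0.0564622
1 − 0.0665716 = 0.9334284

0.93343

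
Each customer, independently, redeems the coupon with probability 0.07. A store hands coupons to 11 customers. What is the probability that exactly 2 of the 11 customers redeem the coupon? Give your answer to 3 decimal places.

X ~ Binomial(n=11, p=0.07).
P(X=2) = C(11,2) · p^2 · (1−p)^9
= 55 · 0.0049 · 0.52041 = 0.14025

0.140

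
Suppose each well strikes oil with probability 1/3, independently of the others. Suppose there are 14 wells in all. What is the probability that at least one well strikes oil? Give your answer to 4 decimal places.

P(at least one) = 1 − P(none) = 1 − (1 − 0.333333)^14
= 1 − 0.003425 = 0.996575

0.9966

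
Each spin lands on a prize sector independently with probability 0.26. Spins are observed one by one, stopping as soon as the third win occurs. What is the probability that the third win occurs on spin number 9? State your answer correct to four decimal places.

Y = trial on which the third success occurs; negative binomial, r=3, p=0.26.
P(Y=9) = C(8,2) · p^3 · (1−p)^6
= 28 · 0.017576 · 0.16421 = 0.080811

0.0808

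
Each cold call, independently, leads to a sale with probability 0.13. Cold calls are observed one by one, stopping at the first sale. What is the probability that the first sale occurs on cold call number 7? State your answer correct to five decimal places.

0.05637

Geometric (trials to first success), p = 0.13.
P(Y = 7) = (1−p)^6 · p = 0.43363 · 0.13 = 0.0563714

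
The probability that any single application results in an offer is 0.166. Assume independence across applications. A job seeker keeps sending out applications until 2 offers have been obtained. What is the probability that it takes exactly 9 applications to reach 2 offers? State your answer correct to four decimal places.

0.0619

Y = trial on which the second success occurs; negative binomial, r=2, p=0.166.
P(Y=9) = C(8,1) · p^2 · (1−p)^7
= 8 · 0.027556 · 0.28065 = 0.061868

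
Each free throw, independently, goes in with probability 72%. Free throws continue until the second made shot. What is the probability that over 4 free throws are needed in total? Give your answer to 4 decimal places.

0.0694

Needing more than 4 free throws ⇔ fewer than 2 successes in the first 4. With X ~ Binomial(4, 0.72), P(Y > 4) = P(X ≤ 1).
  k=0: C(4,0)·0.72^0·0.28^4 = 0.006147
  k=1: C(4,1)·0.72^1·0.28^3 = 0.063222
P(X ≤ 1) = 0.069368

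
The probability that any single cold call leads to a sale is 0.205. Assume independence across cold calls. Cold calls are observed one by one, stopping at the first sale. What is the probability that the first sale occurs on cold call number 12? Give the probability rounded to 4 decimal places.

0.0164

Geometric (trials to first success), p = 0.205.
P(Y = 12) = (1−p)^11 · p = 0.080175 · 0.205 = 0.016436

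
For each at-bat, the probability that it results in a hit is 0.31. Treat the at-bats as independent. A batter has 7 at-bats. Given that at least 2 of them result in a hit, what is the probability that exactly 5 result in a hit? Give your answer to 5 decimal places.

X ~ Binomial(7, 0.31). Want P(X=5 | X≥2) = P(X=5) / P(X≥2).
P(X=5) = C(7,5)·0.31^5·0.69^2 = 0.0286237
P(X≥2) = 1 − 0.0744635 − 0.2341824 = 0.6913541
Ratio = 0.0286237 / 0.6913541 = 0.0414024

0.04140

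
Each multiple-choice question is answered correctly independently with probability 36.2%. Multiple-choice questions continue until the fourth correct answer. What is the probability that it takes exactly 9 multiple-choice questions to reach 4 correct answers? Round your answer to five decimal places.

Y = trial on which the fourth success occurs; negative binomial, r=4, p=0.362.
P(Y=9) = C(8,3) · p^4 · (1−p)^5
= 56 · 0.017173 · 0.10571 = 0.1016543

0.10165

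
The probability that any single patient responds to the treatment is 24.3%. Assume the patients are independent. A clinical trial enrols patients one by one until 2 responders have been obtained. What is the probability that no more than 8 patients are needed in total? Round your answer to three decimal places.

0.615

Finishing within 8 patients ⇔ at least 2 successes in the first 8. With X ~ Binomial(8, 0.243), P(Y ≤ 8) = 1 − P(X ≤ 1).
  k=0: C(8,0)·0.243^0·0.757^8 = 0.10784
  k=1: C(8,1)·0.243^1·0.757^7 = 0.27693
1 − 0.38477 = 0.61523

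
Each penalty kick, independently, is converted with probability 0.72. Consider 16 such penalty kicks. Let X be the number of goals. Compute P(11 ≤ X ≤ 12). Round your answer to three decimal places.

X ~ Binomial(16, 0.72); P(11 ≤ X ≤ 12) = Σ C(16,k) p^k (1−p)^(16−k) over k:
  k=11: C(16,11)·0.72^11·0.28^5 = 0.20264
  k=12: C(16,12)·0.72^12·0.28^4 = 0.21712
Total = 0.41976

0.420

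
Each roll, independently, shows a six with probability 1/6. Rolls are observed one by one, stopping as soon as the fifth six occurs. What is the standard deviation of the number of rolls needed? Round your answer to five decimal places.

12.24745

Y = total rolls until the fifth success; negative binomial with r=5, p=0.166667.
SD(Y) = √[r(1−p)/p²] = √(150.0000000) = 12.2474487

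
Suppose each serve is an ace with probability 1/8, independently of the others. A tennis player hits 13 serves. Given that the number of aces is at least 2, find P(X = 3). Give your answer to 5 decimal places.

X ~ Binomial(13, 0.125). Want P(X=3 | X≥2) = P(X=3) / P(X≥2).
P(X=3) = C(13,3)·0.125^3·0.875^10 = 0.1469524
P(X≥2) = 1 − 0.1762401 − 0.3273030 = 0.4964569
Ratio = 0.1469524 / 0.4964569 = 0.2960023

0.29600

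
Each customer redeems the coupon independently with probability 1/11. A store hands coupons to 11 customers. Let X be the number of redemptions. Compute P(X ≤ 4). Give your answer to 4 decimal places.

X ~ Binomial(11, 0.090909); P(X ≤ 4) = Σ C(11,k) p^k (1−p)^(11−k) over k:
  k=0: C(11,0)·0.090909^0·0.909091^11 = 0.350494
  k=1: C(11,1)·0.090909^1·0.909091^10 = 0.385543
  k=2: C(11,2)·0.090909^2·0.909091^9 = 0.192772
  k=3: C(11,3)·0.090909^3·0.909091^8 = 0.057831
  k=4: C(11,4)·0.090909^4·0.909091^7 = 0.011566
Total = 0.998207

0.9982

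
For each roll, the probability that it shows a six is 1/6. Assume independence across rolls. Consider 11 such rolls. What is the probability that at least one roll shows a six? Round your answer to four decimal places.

P(at least one) = 1 − P(none) = 1 − (1 − 0.166667)^11
= 1 − 0.134588 = 0.865412

0.8654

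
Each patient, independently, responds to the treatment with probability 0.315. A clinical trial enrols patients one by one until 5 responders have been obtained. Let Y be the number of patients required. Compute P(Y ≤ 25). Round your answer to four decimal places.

0.9325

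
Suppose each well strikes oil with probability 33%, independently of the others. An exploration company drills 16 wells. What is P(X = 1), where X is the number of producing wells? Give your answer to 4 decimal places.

X ~ Binomial(n=16, p=0.33).
P(X=1) = C(16,1) · p^1 · (1−p)^15
= 16 · 0.33 · 0.0024611 = 0.012994

0.0130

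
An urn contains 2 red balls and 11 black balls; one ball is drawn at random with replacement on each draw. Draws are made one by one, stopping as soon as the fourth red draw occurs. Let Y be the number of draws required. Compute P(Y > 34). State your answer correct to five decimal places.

Needing more than 34 draws ⇔ fewer than 4 successes in the first 34. With X ~ Binomial(34, 0.153846), P(Y > 34) = P(X ≤ 3).
  k=0: C(34,0)·0.153846^0·0.846154^34 = 0.0034141
  k=1: C(34,1)·0.153846^1·0.846154^33 = 0.0211054
  k=2: C(34,2)·0.153846^2·0.846154^32 = 0.0633162
  k=3: C(34,3)·0.153846^3·0.846154^31 = 0.1227950
P(X ≤ 3) = 0.2106307

0.21063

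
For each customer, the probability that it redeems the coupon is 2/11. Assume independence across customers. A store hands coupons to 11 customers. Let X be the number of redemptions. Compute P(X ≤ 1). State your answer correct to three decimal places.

X ~ Binomial(11, 0.181818); P(X ≤ 1) = Σ C(11,k) p^k (1−p)^(11−k) over k:
  k=0: C(11,0)·0.181818^0·0.818182^11 = 0.10999
  k=1: C(11,1)·0.181818^1·0.818182^10 = 0.26886
Total = 0.37885

0.379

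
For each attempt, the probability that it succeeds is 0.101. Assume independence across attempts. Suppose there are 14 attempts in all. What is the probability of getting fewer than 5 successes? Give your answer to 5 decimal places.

0.99038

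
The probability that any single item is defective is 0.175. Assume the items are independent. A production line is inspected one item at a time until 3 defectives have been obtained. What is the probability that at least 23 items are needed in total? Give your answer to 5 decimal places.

0.23321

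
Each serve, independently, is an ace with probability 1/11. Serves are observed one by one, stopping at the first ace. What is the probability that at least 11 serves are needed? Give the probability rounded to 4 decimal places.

0.3855

Y = number of serves to the first success; geometric, p = 0.090909.
P(Y > 10) = P(first 10 all fail) = (1−p)^10 = 0.385543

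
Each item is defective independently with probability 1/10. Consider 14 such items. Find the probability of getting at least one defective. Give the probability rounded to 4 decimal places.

P(at least one) = 1 − P(none) = 1 − (1 − 0.10)^14
= 1 − 0.228768 = 0.771232

0.7712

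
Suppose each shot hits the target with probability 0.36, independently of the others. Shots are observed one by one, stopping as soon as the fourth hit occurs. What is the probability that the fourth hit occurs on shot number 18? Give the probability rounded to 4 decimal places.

0.0221

Y = trial on which the fourth success occurs; negative binomial, r=4, p=0.36.
P(Y=18) = C(17,3) · p^4 · (1−p)^14
= 680 · 0.016796 · 0.0019343 = 0.022092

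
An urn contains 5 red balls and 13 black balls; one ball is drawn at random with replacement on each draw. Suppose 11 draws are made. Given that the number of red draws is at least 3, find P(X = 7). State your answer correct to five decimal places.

0.01827

X ~ Binomial(11, 0.277778). Want P(X=7 | X≥3) = P(X=7) / P(X≥3).
P(X=7) = C(11,7)·0.277778^7·0.722222^4 = 0.0114572
P(X≥3) = 1 − 0.0278856 − 0.1179774 − 0.2268795 = 0.6272576
Ratio = 0.0114572 / 0.6272576 = 0.0182656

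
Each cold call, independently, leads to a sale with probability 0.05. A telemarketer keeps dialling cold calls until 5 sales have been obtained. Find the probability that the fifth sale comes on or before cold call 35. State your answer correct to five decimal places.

Finishing within 35 cold calls ⇔ at least 5 successes in the first 35. With X ~ Binomial(35, 0.05), P(Y ≤ 35) = 1 − P(X ≤ 4).
  k=0: C(35,0)·0.05^0·0.95^35 = 0.1660834
  k=1: C(35,1)·0.05^1·0.95^34 = 0.3059431
  k=2: C(35,2)·0.05^2·0.95^33 = 0.2737385
  k=3: C(35,3)·0.05^3·0.95^32 = 0.1584802
  k=4: C(35,4)·0.05^4·0.95^31 = 0.0667285
1 − 0.9709737 = 0.0290263

0.02903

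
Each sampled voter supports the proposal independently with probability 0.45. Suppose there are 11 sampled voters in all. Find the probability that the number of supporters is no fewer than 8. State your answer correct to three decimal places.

0.061

X ~ Binomial(11, 0.45); P(X ≥ 8) = Σ C(11,k) p^k (1−p)^(11−k) over k:
  k=8: C(11,8)·0.45^8·0.55^3 = 0.04616
  k=9: C(11,9)·0.45^9·0.55^2 = 0.01259
  k=10: C(11,10)·0.45^10·0.55^1 = 0.00206
  k=11: C(11,11)·0.45^11·0.55^0 = 0.00015
Total = 0.06096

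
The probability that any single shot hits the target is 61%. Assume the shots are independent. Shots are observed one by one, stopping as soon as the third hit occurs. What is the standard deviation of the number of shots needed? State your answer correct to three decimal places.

1.773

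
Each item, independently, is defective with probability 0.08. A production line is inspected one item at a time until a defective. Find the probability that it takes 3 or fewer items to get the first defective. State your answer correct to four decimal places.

0.2213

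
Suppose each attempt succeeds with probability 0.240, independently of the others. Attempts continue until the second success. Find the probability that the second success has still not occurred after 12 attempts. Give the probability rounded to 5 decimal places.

0.17785

Needing more than 12 attempts ⇔ fewer than 2 successes in the first 12. With X ~ Binomial(12, 0.24), P(Y > 12) = P(X ≤ 1).
  k=0: C(12,0)·0.24^0·0.76^12 = 0.0371333
  k=1: C(12,1)·0.24^1·0.76^11 = 0.1407155
P(X ≤ 1) = 0.1778488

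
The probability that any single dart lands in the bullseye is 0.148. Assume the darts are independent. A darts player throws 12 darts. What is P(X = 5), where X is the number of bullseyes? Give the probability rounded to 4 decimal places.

0.0183

X ~ Binomial(n=12, p=0.148).
P(X=5) = C(12,5) · p^5 · (1−p)^7
= 792 · 7.1008e-05 · 0.32589 = 0.018328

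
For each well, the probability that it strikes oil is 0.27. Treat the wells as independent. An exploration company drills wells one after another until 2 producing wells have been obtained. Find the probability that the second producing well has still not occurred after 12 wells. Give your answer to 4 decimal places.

Needing more than 12 wells ⇔ fewer than 2 successes in the first 12. With X ~ Binomial(12, 0.27), P(Y > 12) = P(X ≤ 1).
  k=0: C(12,0)·0.27^0·0.73^12 = 0.022902
  k=1: C(12,1)·0.27^1·0.73^11 = 0.101647
P(X ≤ 1) = 0.124549

0.1245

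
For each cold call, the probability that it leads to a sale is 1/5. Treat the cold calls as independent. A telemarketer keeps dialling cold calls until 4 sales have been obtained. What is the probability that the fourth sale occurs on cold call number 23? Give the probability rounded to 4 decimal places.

0.0355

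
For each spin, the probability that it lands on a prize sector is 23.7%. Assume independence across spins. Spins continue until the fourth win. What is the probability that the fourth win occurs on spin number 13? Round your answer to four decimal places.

0.0608

Y = trial on which the fourth success occurs; negative binomial, r=4, p=0.237.
P(Y=13) = C(12,3) · p^4 · (1−p)^9
= 220 · 0.003155 · 0.087644 = 0.060833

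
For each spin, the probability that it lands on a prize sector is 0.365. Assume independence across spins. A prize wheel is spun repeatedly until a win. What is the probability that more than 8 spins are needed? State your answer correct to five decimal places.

Y = number of spins to the first success; geometric, p = 0.365.
P(Y > 8) = P(first 8 all fail) = (1−p)^8 = 0.0264356

0.02644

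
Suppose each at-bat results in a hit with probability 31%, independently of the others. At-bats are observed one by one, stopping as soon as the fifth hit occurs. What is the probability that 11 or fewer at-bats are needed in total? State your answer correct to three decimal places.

0.233

Finishing within 11 at-bats ⇔ at least 5 successes in the first 11. With X ~ Binomial(11, 0.31), P(Y ≤ 11) = 1 − P(X ≤ 4).
  k=0: C(11,0)·0.31^0·0.69^11 = 0.01688
  k=1: C(11,1)·0.31^1·0.69^10 = 0.08342
  k=2: C(11,2)·0.31^2·0.69^9 = 0.18738
  k=3: C(11,3)·0.31^3·0.69^8 = 0.25256
  k=4: C(11,4)·0.31^4·0.69^7 = 0.22694
1 − 0.76717 = 0.23283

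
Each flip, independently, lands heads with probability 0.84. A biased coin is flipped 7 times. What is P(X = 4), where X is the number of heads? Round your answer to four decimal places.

X ~ Binomial(n=7, p=0.84).
P(X=4) = C(7,4) · p^4 · (1−p)^3
= 35 · 0.49787 · 0.004096 = 0.071375

0.0714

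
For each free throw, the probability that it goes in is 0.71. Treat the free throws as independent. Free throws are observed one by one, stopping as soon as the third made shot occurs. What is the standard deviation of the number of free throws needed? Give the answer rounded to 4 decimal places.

Y = total free throws until the third success; negative binomial with r=3, p=0.71.
SD(Y) = √[r(1−p)/p²] = √(1.725848) = 1.313715

1.3137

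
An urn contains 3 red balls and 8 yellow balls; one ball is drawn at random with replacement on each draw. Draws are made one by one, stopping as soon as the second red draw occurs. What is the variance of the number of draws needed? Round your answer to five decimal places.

Y = total draws until the second success; negative binomial with r=2, p=0.272727.
Var(Y) = r(1−p)/p² = 2·0.727273 / 0.272727² = 19.5555556

19.55556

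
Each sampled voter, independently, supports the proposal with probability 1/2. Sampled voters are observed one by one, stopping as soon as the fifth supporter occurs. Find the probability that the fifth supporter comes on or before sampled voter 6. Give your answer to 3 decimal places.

Finishing within 6 sampled voters ⇔ at least 5 successes in the first 6. With X ~ Binomial(6, 0.50), P(Y ≤ 6) = 1 − P(X ≤ 4).
  k=0: C(6,0)·0.50^0·0.50^6 = 0.01562
  k=1: C(6,1)·0.50^1·0.50^5 = 0.09375
  k=2: C(6,2)·0.50^2·0.50^4 = 0.23438
  k=3: C(6,3)·0.50^3·0.50^3 = 0.31250
  k=4: C(6,4)·0.50^4·0.50^2 = 0.23438
1 − 0.89062 = 0.10938

0.109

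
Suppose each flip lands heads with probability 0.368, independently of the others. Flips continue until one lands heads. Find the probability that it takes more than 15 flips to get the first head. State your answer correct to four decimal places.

0.0010

Y = number of flips to the first success; geometric, p = 0.368.
P(Y > 15) = P(first 15 all fail) = (1−p)^15 = 0.001025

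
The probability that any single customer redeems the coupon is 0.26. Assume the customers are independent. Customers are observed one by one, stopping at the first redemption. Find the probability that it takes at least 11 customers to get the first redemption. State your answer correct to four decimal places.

0.0492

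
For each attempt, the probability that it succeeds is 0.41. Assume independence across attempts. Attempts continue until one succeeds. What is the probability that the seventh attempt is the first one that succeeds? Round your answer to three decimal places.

0.017

Geometric (trials to first success), p = 0.41.
P(Y = 7) = (1−p)^6 · p = 0.042181 · 0.41 = 0.01729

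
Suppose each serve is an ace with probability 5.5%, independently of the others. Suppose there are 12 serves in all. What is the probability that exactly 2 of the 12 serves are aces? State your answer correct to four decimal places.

0.1134

X ~ Binomial(n=12, p=0.055).
P(X=2) = C(12,2) · p^2 · (1−p)^10
= 66 · 0.003025 · 0.56796 = 0.113393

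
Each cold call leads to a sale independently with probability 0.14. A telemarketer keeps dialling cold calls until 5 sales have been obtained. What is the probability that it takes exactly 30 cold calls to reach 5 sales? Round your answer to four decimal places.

0.0294

Y = trial on which the fifth success occurs; negative binomial, r=5, p=0.14.
P(Y=30) = C(29,4) · p^5 · (1−p)^25
= 23751 · 5.3782e-05 · 0.023039 = 0.029430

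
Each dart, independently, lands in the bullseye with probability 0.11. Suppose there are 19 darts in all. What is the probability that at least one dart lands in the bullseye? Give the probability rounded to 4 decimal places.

P(at least one) = 1 − P(none) = 1 − (1 − 0.11)^19
= 1 − 0.109247 = 0.890753

0.8908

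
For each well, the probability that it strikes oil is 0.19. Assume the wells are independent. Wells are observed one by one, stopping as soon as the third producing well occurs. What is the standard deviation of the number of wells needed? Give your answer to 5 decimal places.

Y = total wells until the third success; negative binomial with r=3, p=0.19.
SD(Y) = √[r(1−p)/p²] = √(67.3130194) = 8.2044512

8.20445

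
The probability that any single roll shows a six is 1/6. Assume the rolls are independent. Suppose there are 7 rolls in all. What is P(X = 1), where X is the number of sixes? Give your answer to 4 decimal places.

X ~ Binomial(n=7, p=0.166667).
P(X=1) = C(7,1) · p^1 · (1−p)^6
= 7 · 0.16667 · 0.3349 = 0.390714

0.3907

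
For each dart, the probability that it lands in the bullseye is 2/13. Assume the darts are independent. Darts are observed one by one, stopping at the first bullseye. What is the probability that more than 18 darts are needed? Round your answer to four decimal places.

0.0494

Y = number of darts to the first success; geometric, p = 0.153846.
P(Y > 18) = P(first 18 all fail) = (1−p)^18 = 0.049441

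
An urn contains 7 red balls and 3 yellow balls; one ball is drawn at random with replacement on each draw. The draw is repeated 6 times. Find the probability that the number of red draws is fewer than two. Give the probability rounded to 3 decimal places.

0.011

X ~ Binomial(6, 0.70); P(X ≤ 1) = Σ C(6,k) p^k (1−p)^(6−k) over k:
  k=0: C(6,0)·0.70^0·0.30^6 = 0.00073
  k=1: C(6,1)·0.70^1·0.30^5 = 0.01021
Total = 0.01094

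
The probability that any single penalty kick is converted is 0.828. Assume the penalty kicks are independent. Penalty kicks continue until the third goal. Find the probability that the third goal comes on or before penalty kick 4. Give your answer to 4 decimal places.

0.8606

Finishing within 4 penalty kicks ⇔ at least 3 successes in the first 4. With X ~ Binomial(4, 0.828), P(Y ≤ 4) = 1 − P(X ≤ 2).
  k=0: C(4,0)·0.828^0·0.172^4 = 0.000875
  k=1: C(4,1)·0.828^1·0.172^3 = 0.016853
  k=2: C(4,2)·0.828^2·0.172^2 = 0.121694
1 − 0.139422 = 0.860578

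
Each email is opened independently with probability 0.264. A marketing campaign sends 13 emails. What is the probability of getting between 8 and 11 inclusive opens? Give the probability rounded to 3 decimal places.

X ~ Binomial(13, 0.264); P(8 ≤ X ≤ 11) = Σ C(13,k) p^k (1−p)^(13−k) over k:
  k=8: C(13,8)·0.264^8·0.736^5 = 0.00656
  k=9: C(13,9)·0.264^9·0.736^4 = 0.00131
  k=10: C(13,10)·0.264^10·0.736^3 = 0.00019
  k=11: C(13,11)·0.264^11·0.736^2 = 0.00002
Total = 0.00807

0.008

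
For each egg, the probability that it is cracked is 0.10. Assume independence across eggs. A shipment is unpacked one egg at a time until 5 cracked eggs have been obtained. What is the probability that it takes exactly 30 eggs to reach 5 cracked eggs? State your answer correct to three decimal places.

Y = trial on which the fifth success occurs; negative binomial, r=5, p=0.10.
P(Y=30) = C(29,4) · p^5 · (1−p)^25
= 23751 · 1e-05 · 0.07179 = 0.01705

0.017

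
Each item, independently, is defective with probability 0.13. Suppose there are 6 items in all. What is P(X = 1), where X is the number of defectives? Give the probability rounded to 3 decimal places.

0.389

X ~ Binomial(n=6, p=0.13).
P(X=1) = C(6,1) · p^1 · (1−p)^5
= 6 · 0.13 · 0.49842 = 0.38877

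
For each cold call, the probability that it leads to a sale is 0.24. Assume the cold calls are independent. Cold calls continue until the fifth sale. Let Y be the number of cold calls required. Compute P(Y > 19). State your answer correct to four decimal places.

Needing more than 19 cold calls ⇔ fewer than 5 successes in the first 19. With X ~ Binomial(19, 0.24), P(Y > 19) = P(X ≤ 4).
  k=0: C(19,0)·0.24^0·0.76^19 = 0.005438
  k=1: C(19,1)·0.24^1·0.76^18 = 0.032629
  k=2: C(19,2)·0.24^2·0.76^17 = 0.092736
  k=3: C(19,3)·0.24^3·0.76^16 = 0.165949
  k=4: C(19,4)·0.24^4·0.76^15 = 0.209620
P(X ≤ 4) = 0.506373

0.5064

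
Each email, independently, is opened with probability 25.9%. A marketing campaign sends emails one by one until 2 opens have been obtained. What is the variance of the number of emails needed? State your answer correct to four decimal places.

Y = total emails until the second success; negative binomial with r=2, p=0.259.
Var(Y) = r(1−p)/p² = 2·0.741 / 0.259² = 22.092694

22.0927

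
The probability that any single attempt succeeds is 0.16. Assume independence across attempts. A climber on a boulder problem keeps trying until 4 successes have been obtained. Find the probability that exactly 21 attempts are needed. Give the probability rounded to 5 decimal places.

Y = trial on which the fourth success occurs; negative binomial, r=4, p=0.16.
P(Y=21) = C(20,3) · p^4 · (1−p)^17
= 1140 · 0.00065536 · 0.051612 = 0.0385596

0.03856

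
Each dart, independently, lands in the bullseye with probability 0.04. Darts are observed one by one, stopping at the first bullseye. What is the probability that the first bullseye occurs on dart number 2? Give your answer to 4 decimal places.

Geometric (trials to first success), p = 0.04.
P(Y = 2) = (1−p)^1 · p = 0.96 · 0.04 = 0.038400

0.0384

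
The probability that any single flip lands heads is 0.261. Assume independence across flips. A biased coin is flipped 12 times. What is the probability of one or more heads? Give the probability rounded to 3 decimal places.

0.973

P(at least one) = 1 − P(none) = 1 − (1 − 0.261)^12
= 1 − 0.02653 = 0.97347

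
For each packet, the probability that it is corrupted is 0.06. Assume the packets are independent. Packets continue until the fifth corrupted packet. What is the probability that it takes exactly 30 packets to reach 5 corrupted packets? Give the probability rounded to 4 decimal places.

0.0039

Y = trial on which the fifth success occurs; negative binomial, r=5, p=0.06.
P(Y=30) = C(29,4) · p^5 · (1−p)^25
= 23751 · 7.776e-07 · 0.21291 = 0.003932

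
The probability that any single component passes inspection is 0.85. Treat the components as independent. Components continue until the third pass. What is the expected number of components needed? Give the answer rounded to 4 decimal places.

Y = total components until the third success; negative binomial with r=3, p=0.85.
E[Y] = r / p = 3 / 0.85 = 3.529412

3.5294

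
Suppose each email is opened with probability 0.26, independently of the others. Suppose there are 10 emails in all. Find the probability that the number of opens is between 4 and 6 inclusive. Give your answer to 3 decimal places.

0.243

X ~ Binomial(10, 0.26); P(4 ≤ X ≤ 6) = Σ C(10,k) p^k (1−p)^(10−k) over k:
  k=4: C(10,4)·0.26^4·0.74^6 = 0.15758
  k=5: C(10,5)·0.26^5·0.74^5 = 0.06644
  k=6: C(10,6)·0.26^6·0.74^4 = 0.01945
Total = 0.24347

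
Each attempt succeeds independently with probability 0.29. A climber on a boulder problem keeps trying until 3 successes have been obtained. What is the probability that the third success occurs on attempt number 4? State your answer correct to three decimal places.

Y = trial on which the third success occurs; negative binomial, r=3, p=0.29.
P(Y=4) = C(3,2) · p^3 · (1−p)^1
= 3 · 0.024389 · 0.71 = 0.05195

0.052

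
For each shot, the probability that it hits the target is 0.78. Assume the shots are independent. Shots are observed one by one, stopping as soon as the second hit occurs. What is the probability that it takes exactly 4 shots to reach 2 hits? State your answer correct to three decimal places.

Y = trial on which the second success occurs; negative binomial, r=2, p=0.78.
P(Y=4) = C(3,1) · p^2 · (1−p)^2
= 3 · 0.6084 · 0.0484 = 0.08834

0.088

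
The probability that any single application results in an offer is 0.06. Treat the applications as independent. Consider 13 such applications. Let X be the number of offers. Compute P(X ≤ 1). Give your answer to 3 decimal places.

0.819

X ~ Binomial(13, 0.06); P(X ≤ 1) = Σ C(13,k) p^k (1−p)^(13−k) over k:
  k=0: C(13,0)·0.06^0·0.94^13 = 0.44737
  k=1: C(13,1)·0.06^1·0.94^12 = 0.37122
Total = 0.81858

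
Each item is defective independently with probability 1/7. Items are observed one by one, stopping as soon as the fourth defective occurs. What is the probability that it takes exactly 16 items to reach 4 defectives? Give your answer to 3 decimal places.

Y = trial on which the fourth success occurs; negative binomial, r=4, p=0.142857.
P(Y=16) = C(15,3) · p^4 · (1−p)^12
= 455 · 0.00041649 · 0.15727 = 0.02980

0.030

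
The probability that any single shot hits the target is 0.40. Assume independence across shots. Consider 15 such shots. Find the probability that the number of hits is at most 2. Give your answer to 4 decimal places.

X ~ Binomial(15, 0.40); P(X ≤ 2) = Σ C(15,k) p^k (1−p)^(15−k) over k:
  k=0: C(15,0)·0.40^0·0.60^15 = 0.000470
  k=1: C(15,1)·0.40^1·0.60^14 = 0.004702
  k=2: C(15,2)·0.40^2·0.60^13 = 0.021942
Total = 0.027114

0.0271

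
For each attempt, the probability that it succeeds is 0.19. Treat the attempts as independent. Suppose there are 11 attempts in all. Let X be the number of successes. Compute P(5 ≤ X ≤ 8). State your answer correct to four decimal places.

0.0413

X ~ Binomial(11, 0.19); P(5 ≤ X ≤ 8) = Σ C(11,k) p^k (1−p)^(11−k) over k:
  k=5: C(11,5)·0.19^5·0.81^6 = 0.032309
  k=6: C(11,6)·0.19^6·0.81^5 = 0.007579
  k=7: C(11,7)·0.19^7·0.81^4 = 0.001270
  k=8: C(11,8)·0.19^8·0.81^3 = 0.000149
Total = 0.041306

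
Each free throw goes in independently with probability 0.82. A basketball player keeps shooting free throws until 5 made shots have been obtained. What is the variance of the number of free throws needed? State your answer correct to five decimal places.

1.33849

Y = total free throws until the fifth success; negative binomial with r=5, p=0.82.
Var(Y) = r(1−p)/p² = 5·0.18 / 0.82² = 1.3384890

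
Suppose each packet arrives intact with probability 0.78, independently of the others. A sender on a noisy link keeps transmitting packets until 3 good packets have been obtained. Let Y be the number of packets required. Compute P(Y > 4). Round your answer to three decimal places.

0.212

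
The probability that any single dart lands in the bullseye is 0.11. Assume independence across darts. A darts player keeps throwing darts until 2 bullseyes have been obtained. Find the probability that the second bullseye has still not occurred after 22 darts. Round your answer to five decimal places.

Needing more than 22 darts ⇔ fewer than 2 successes in the first 22. With X ~ Binomial(22, 0.11), P(Y > 22) = P(X ≤ 1).
  k=0: C(22,0)·0.11^0·0.89^22 = 0.0770159
  k=1: C(22,1)·0.11^1·0.89^21 = 0.2094139
P(X ≤ 1) = 0.2864298

0.28643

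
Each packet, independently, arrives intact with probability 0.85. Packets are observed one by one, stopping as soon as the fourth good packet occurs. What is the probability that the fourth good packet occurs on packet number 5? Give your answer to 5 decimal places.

0.31320

Y = trial on which the fourth success occurs; negative binomial, r=4, p=0.85.
P(Y=5) = C(4,3) · p^4 · (1−p)^1
= 4 · 0.52201 · 0.15 = 0.3132038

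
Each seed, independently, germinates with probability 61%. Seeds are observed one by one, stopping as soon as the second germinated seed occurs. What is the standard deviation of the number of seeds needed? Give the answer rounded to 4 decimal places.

1.4478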